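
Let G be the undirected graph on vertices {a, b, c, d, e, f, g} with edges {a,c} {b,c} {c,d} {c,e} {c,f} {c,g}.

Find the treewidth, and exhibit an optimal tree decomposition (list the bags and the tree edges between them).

Treewidth 1.
One such decomposition:
Bags: B1 = {a, c}  B2 = {c, f}  B3 = {c, d}  B4 = {b, c}  B5 = {c, e}  B6 = {c, g}
Tree: B1–B2, B1–B3, B3–B4, B4–B5, B1–B6

The largest bag has 2 vertices, giving width 1; this decomposition certifies tw(G) ≤ 1. G has an edge, so its treewidth is at least 1. Hence tw(G) = 1 exactly.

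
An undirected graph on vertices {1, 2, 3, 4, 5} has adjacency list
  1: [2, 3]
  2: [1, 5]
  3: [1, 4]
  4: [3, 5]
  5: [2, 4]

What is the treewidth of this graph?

2

A width-2 tree decomposition is:
Bags: B1 = {1, 2, 3}  B2 = {2, 3, 4}  B3 = {2, 4, 5}
Tree: B1–B2, B2–B3
Each bag holds 3 vertices, so the decomposition has width 2, which upper-bounds the treewidth. For the lower bound, G contains the cycle 2–1–3–4–5–2, so G is not a forest; only forests have treewidth ≤ 1, hence tw(G) ≥ 2. Hence tw(G) = 2 exactly.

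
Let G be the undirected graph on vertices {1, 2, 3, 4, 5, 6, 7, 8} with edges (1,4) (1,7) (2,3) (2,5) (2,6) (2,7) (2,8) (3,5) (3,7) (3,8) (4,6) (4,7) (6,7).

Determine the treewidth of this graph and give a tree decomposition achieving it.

Every bag has size at most 3, so the width is 3 − 1 = 2 and tw(G) ≤ 2. Conversely, {1, 4, 7} is a clique of size 3, and the vertices of any clique must share a bag in every tree decomposition; so some bag has ≥ 3 vertices and tw(G) ≥ 2. The upper and lower bounds meet at 2, so that is the treewidth.

Treewidth 2.
One such decomposition:
Bags: B1 = {2, 3, 7}  B2 = {2, 6, 7}  B3 = {4, 6, 7}  B4 = {2, 3, 5}  B5 = {2, 3, 8}  B6 = {1, 4, 7}
Tree: B1–B2, B2–B3, B1–B4, B4–B5, B3–B6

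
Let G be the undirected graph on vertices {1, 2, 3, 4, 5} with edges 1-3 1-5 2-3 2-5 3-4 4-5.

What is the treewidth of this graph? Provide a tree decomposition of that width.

Every bag has size at most 3, so the width is 3 − 1 = 2 and tw(G) ≤ 2. The edges 3–4–5–2–3 form a cycle, so G is not a tree and its treewidth is at least 2. Therefore the treewidth is 2.

Treewidth 2.
One such decomposition:
Bags: B1 = {3, 4, 5}  B2 = {2, 3, 5}  B3 = {1, 3, 5}
Tree: B1–B2, B2–B3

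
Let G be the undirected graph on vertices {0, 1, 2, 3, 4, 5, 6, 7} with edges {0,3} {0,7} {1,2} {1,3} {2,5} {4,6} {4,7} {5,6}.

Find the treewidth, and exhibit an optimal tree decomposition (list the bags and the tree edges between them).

Treewidth 2.
One optimal decomposition is:
Bags: B1 = {0, 1, 3}  B2 = {0, 1, 2}  B3 = {0, 2, 5}  B4 = {0, 5, 6}  B5 = {0, 4, 6}  B6 = {0, 4, 7}
Tree: B1–B2, B2–B3, B3–B4, B4–B5, B5–B6

The largest bag has 3 vertices, giving width 2; this decomposition certifies tw(G) ≤ 2. The edges 0–3–1–2–5–6–4–7–0 form a cycle, so G is not a tree and its treewidth is at least 2. Therefore the treewidth is 2.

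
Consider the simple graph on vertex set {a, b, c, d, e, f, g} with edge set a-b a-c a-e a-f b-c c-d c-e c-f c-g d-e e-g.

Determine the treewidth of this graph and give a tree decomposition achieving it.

Treewidth 2.
One optimal decomposition is:
Bags: B1 = {c, e, g}  B2 = {a, c, e}  B3 = {a, c, f}  B4 = {a, b, c}  B5 = {c, d, e}
Tree: B1–B2, B2–B3, B2–B4, B2–B5

The largest bag has 3 vertices, giving width 2; this decomposition certifies tw(G) ≤ 2. Conversely, {c, d, e} is a clique of size 3, and the vertices of any clique must share a bag in every tree decomposition; so some bag has ≥ 3 vertices and tw(G) ≥ 2. Combining the bounds, tw(G) = 2.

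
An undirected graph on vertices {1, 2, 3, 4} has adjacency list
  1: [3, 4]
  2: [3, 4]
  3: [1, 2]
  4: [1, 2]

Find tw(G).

2

A width-2 tree decomposition is:
Bags: B1 = {1, 2, 4}  B2 = {1, 2, 3}
Tree: B1–B2
Every bag has size at most 3, so the width is 3 − 1 = 2 and tw(G) ≤ 2. The edges 1–4–2–3–1 form a cycle, so G is not a tree and its treewidth is at least 2. Hence tw(G) = 2 exactly.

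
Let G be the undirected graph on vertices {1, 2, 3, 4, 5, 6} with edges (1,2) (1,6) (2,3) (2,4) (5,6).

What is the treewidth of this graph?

A width-1 tree decomposition is:
Bags: B1 = {5, 6}  B2 = {1, 6}  B3 = {1, 2}  B4 = {2, 3}  B5 = {2, 4}
Tree: B1–B2, B2–B3, B3–B4, B4–B5
Each bag holds 2 vertices, so the decomposition has width 1, which upper-bounds the treewidth. G has an edge, so its treewidth is at least 1. Combining the bounds, tw(G) = 1.

1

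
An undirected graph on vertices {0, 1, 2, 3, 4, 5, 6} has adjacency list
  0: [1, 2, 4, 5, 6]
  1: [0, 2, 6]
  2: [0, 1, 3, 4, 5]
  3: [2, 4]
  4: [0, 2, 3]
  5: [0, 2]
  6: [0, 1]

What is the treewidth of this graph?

2

A width-2 tree decomposition is:
Bags: B1 = {0, 1, 6}  B2 = {0, 1, 2}  B3 = {0, 2, 4}  B4 = {0, 2, 5}  B5 = {2, 3, 4}
Tree: B1–B2, B2–B3, B2–B4, B3–B5
The largest bag has 3 vertices, giving width 2; this decomposition certifies tw(G) ≤ 2. For the lower bound, the 3 vertices {0, 1, 2} are pairwise adjacent, and any tree decomposition puts a clique entirely inside one bag — forcing width ≥ 2. Combining the bounds, tw(G) = 2.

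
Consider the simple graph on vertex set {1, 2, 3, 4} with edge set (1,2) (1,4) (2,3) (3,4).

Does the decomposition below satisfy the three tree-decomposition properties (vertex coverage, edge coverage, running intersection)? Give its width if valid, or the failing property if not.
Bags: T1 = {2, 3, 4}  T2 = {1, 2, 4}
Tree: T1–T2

Yes; width 2.

Every vertex of G appears in some bag (union = {1, 2, 3, 4}); every edge is covered by a bag; and for each vertex v the set of bags containing v is connected in the bag tree. The decomposition is therefore valid. The largest bag has 3 vertices, so the width is 2.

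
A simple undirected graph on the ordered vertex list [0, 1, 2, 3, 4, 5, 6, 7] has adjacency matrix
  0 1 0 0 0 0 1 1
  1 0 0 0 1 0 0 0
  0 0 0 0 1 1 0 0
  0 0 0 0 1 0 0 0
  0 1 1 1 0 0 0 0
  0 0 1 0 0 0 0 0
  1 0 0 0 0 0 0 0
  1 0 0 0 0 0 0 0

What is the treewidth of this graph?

A width-1 tree decomposition is:
Bags: B1 = {2, 4}  B2 = {1, 4}  B3 = {0, 1}  B4 = {0, 7}  B5 = {2, 5}  B6 = {0, 6}  B7 = {3, 4}
Tree: B1–B2, B2–B3, B3–B4, B1–B5, B3–B6, B1–B7
Each bag holds 2 vertices, so the decomposition has width 1, which upper-bounds the treewidth. G has an edge, so its treewidth is at least 1. The upper and lower bounds meet at 1, so that is the treewidth.

1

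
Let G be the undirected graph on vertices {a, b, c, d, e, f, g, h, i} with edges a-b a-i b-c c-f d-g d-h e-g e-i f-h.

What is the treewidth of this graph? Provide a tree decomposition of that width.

Every bag has size at most 3, so the width is 3 − 1 = 2 and tw(G) ≤ 2. For the lower bound, G contains the cycle h–d–g–e–i–a–b–c–f–h, so G is not a forest; only forests have treewidth ≤ 1, hence tw(G) ≥ 2. Therefore the treewidth is 2.

Treewidth 2.
Bags: B1 = {d, g, h}  B2 = {e, g, h}  B3 = {e, h, i}  B4 = {a, h, i}  B5 = {a, b, h}  B6 = {b, c, h}  B7 = {c, f, h}
Tree: B1–B2, B2–B3, B3–B4, B4–B5, B5–B6, B6–B7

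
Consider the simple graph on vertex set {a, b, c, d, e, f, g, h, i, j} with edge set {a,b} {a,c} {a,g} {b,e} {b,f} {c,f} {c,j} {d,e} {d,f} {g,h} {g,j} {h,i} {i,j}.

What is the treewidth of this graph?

A width-2 tree decomposition is:
Bags: B1 = {d, e, f}  B2 = {b, e, f}  B3 = {b, c, f}  B4 = {a, b, c}  B5 = {a, c, j}  B6 = {a, g, j}  B7 = {g, i, j}  B8 = {g, h, i}
Tree: B1–B2, B2–B3, B3–B4, B4–B5, B5–B6, B6–B7, B7–B8
Every bag has size at most 3, so the width is 3 − 1 = 2 and tw(G) ≤ 2. For the lower bound, G contains the cycle d–e–b–f–d, so G is not a forest; only forests have treewidth ≤ 1, hence tw(G) ≥ 2. Hence tw(G) = 2 exactly.

2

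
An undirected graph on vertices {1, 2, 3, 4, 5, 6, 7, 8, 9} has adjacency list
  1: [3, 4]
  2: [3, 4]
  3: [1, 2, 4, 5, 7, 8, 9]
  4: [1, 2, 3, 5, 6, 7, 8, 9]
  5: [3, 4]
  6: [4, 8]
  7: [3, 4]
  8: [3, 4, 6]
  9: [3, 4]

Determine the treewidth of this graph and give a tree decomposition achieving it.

Each bag holds 3 vertices, so the decomposition has width 2, which upper-bounds the treewidth. Conversely, {1, 3, 4} is a clique of size 3, and the vertices of any clique must share a bag in every tree decomposition; so some bag has ≥ 3 vertices and tw(G) ≥ 2. The upper and lower bounds meet at 2, so that is the treewidth.

Treewidth 2.
One optimal decomposition is:
Bags: B1 = {1, 3, 4}  B2 = {3, 4, 8}  B3 = {4, 6, 8}  B4 = {2, 3, 4}  B5 = {3, 4, 7}  B6 = {3, 4, 5}  B7 = {3, 4, 9}
Tree: B1–B2, B2–B3, B2–B4, B1–B5, B2–B6, B4–B7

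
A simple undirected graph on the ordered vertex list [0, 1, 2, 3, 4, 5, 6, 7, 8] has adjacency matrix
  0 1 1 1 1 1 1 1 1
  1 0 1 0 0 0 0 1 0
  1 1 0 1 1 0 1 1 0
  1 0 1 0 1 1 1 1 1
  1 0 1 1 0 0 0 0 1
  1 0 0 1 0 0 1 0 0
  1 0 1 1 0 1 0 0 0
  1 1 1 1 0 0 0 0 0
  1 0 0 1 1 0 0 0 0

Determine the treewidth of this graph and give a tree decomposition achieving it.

Treewidth 3.
One optimal decomposition is:
Bags: B1 = {0, 2, 3, 7}  B2 = {0, 1, 2, 7}  B3 = {0, 2, 3, 4}  B4 = {0, 2, 3, 6}  B5 = {0, 3, 4, 8}  B6 = {0, 3, 5, 6}
Tree: B1–B2, B1–B3, B1–B4, B3–B5, B4–B6

Every bag has size at most 4, so the width is 4 − 1 = 3 and tw(G) ≤ 3. For the lower bound, the 4 vertices {0, 1, 2, 7} are pairwise adjacent, and any tree decomposition puts a clique entirely inside one bag — forcing width ≥ 3. Combining the bounds, tw(G) = 3.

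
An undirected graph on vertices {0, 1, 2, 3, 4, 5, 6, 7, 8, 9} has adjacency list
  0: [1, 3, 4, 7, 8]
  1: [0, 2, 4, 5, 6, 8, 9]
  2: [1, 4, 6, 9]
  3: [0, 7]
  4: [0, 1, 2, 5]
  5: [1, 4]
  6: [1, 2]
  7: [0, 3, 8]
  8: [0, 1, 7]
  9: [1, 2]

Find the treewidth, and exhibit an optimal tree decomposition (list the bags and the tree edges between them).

The largest bag has 3 vertices, giving width 2; this decomposition certifies tw(G) ≤ 2. For the lower bound, the 3 vertices {0, 1, 8} are pairwise adjacent, and any tree decomposition puts a clique entirely inside one bag — forcing width ≥ 2. Therefore the treewidth is 2.

Treewidth 2.
One optimal decomposition is:
Bags: B1 = {0, 1, 8}  B2 = {0, 1, 4}  B3 = {0, 7, 8}  B4 = {0, 3, 7}  B5 = {1, 4, 5}  B6 = {1, 2, 4}  B7 = {1, 2, 9}  B8 = {1, 2, 6}
Tree: B1–B2, B1–B3, B3–B4, B2–B5, B2–B6, B6–B7, B6–B8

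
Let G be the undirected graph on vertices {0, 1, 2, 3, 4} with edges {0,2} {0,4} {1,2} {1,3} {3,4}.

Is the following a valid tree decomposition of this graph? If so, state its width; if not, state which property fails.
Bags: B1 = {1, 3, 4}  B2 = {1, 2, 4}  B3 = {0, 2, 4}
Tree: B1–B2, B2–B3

Yes; width 2.

Checking the three conditions: (i) the bags cover all of {0, 1, 2, 3, 4}; (ii) for each edge, some bag contains both endpoints; (iii) the bags containing any fixed vertex form a subtree. All hold, so the decomposition is valid with width 3 − 1 = 2.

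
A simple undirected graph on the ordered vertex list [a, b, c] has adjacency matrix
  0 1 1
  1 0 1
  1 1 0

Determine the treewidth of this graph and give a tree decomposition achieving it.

With just one bag of size 3, the width is 3 − 1 = 2, so tw(G) ≤ 2. On the other hand G contains the 3-clique {a, b, c}. A clique must lie in a single bag of any decomposition, so no decomposition can have width below 2. Combining the bounds, tw(G) = 2.

Treewidth 2.
One optimal decomposition is:
Bags: B1 = {a, b, c}
Tree: (single bag)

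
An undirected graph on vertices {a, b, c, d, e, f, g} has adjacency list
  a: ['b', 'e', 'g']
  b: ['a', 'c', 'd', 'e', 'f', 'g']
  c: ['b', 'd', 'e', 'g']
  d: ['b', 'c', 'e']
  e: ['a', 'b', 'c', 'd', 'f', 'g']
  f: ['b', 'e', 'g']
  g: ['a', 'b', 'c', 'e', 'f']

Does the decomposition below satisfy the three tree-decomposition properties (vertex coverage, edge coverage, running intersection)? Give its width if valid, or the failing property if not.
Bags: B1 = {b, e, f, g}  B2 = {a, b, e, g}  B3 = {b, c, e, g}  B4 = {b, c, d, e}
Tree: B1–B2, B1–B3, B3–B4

Yes; width 3.

Checking the three conditions: (i) the bags cover all of {a, b, c, d, e, f, g}; (ii) for each edge, some bag contains both endpoints; (iii) the bags containing any fixed vertex form a subtree. All hold, so the decomposition is valid with width 4 − 1 = 3.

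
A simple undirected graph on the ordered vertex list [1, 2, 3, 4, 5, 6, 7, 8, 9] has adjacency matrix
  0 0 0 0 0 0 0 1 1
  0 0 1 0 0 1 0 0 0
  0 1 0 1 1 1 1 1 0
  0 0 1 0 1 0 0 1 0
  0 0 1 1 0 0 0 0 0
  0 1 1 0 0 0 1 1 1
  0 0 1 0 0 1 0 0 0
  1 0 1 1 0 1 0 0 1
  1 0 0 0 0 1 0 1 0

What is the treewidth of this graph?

A width-2 tree decomposition is:
Bags: B1 = {6, 8, 9}  B2 = {3, 6, 8}  B3 = {3, 4, 8}  B4 = {3, 4, 5}  B5 = {2, 3, 6}  B6 = {3, 6, 7}  B7 = {1, 8, 9}
Tree: B1–B2, B2–B3, B3–B4, B2–B5, B2–B6, B1–B7
The largest bag has 3 vertices, giving width 2; this decomposition certifies tw(G) ≤ 2. For the lower bound, the 3 vertices {1, 8, 9} are pairwise adjacent, and any tree decomposition puts a clique entirely inside one bag — forcing width ≥ 2. The upper and lower bounds meet at 2, so that is the treewidth.

2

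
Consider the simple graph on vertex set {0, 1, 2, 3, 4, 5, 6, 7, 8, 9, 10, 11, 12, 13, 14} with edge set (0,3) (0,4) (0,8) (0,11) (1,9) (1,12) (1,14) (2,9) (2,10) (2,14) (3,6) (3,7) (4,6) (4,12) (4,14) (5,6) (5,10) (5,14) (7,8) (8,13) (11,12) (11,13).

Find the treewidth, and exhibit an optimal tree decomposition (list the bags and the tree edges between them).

The largest bag has 4 vertices, giving width 3; this decomposition certifies tw(G) ≤ 3. For the lower bound: the 4 vertex sets {2,9,10}, {5}, {14}, {1,4,6,12} are disjoint, each induces a connected subgraph, and every pair is joined by at least one edge of G. Contracting each set to a single vertex therefore yields K_{4} as a minor, and since treewidth is minor-monotone, tw(G) ≥ tw(K_{4}) = 3. The upper and lower bounds meet at 3, so that is the treewidth.

Treewidth 3.
One such decomposition:
Bags: B1 = {2, 5, 9, 10}  B2 = {2, 5, 9, 14}  B3 = {1, 5, 9, 14}  B4 = {1, 5, 6, 14}  B5 = {1, 4, 6, 14}  B6 = {1, 4, 6, 12}  B7 = {3, 4, 6, 12}  B8 = {0, 3, 4, 12}  B9 = {0, 3, 11, 12}  B10 = {0, 3, 7, 11}  B11 = {0, 7, 8, 11}  B12 = {7, 8, 11, 13}
Tree: B1–B2, B2–B3, B3–B4, B4–B5, B5–B6, B6–B7, B7–B8, B8–B9, B9–B10, B10–B11, B11–B12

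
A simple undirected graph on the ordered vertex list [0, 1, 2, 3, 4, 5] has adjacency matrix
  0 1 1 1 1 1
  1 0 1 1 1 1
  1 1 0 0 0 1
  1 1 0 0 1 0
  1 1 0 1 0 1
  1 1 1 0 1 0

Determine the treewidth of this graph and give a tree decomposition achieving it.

Treewidth 3.
Bags: B1 = {0, 1, 2, 5}  B2 = {0, 1, 4, 5}  B3 = {0, 1, 3, 4}
Tree: B1–B2, B2–B3

Every bag has size at most 4, so the width is 4 − 1 = 3 and tw(G) ≤ 3. For the lower bound, the 4 vertices {0, 1, 2, 5} are pairwise adjacent, and any tree decomposition puts a clique entirely inside one bag — forcing width ≥ 3. Therefore the treewidth is 3.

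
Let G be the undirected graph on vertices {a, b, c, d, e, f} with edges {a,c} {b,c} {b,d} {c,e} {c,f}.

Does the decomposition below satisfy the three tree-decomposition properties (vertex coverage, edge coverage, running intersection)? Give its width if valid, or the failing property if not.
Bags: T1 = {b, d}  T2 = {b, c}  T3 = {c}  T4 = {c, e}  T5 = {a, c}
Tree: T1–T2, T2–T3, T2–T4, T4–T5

A tree decomposition must satisfy three properties: every vertex lies in some bag; for every edge, both endpoints lie together in some bag; and for every vertex, the bags containing it form a connected subtree. Here vertex f appears in no bag, so the decomposition is invalid.

No — vertex f appears in no bag.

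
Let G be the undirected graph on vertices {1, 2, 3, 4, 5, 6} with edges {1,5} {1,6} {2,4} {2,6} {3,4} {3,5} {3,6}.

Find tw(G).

A width-2 tree decomposition is:
Bags: B1 = {2, 4, 6}  B2 = {3, 4, 6}  B3 = {1, 3, 6}  B4 = {1, 3, 5}
Tree: B1–B2, B2–B3, B3–B4
Every bag has size at most 3, so the width is 3 − 1 = 2 and tw(G) ≤ 2. Since 2–4–3–6–2 is a cycle in G, G is not acyclic. Forests are exactly the graphs of treewidth ≤ 1, so tw(G) ≥ 2. Combining the bounds, tw(G) = 2.

2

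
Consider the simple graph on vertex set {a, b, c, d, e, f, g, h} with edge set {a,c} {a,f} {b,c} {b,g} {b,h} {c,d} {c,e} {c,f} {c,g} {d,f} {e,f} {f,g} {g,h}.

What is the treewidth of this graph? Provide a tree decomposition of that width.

Each bag holds 3 vertices, so the decomposition has width 2, which upper-bounds the treewidth. On the other hand G contains the 3-clique {b, g, h}. A clique must lie in a single bag of any decomposition, so no decomposition can have width below 2. The upper and lower bounds meet at 2, so that is the treewidth.

Treewidth 2.
One such decomposition:
Bags: B1 = {c, f, g}  B2 = {c, e, f}  B3 = {a, c, f}  B4 = {b, c, g}  B5 = {b, g, h}  B6 = {c, d, f}
Tree: B1–B2, B2–B3, B1–B4, B4–B5, B3–B6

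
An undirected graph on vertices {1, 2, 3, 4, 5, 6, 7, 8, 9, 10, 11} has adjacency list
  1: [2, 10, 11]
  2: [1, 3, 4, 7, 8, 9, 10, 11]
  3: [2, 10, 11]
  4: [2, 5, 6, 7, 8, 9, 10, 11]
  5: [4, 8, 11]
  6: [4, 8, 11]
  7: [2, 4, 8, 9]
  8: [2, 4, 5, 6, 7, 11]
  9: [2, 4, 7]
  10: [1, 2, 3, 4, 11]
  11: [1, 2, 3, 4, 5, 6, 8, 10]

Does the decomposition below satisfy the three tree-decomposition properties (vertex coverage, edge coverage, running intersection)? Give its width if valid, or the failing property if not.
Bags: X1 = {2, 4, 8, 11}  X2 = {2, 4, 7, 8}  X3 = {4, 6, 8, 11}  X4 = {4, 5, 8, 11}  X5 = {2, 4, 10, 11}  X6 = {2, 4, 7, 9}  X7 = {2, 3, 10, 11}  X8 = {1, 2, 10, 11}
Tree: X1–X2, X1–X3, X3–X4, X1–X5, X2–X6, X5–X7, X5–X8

Vertex coverage: the bags together contain {1, 2, 3, 4, 5, 6, 7, 8, 9, 10, 11}, the full vertex set. Edge coverage: each edge of G has both endpoints in at least one bag. Running intersection: for every vertex, the bags containing it form a connected subtree. All three properties hold, so this is a valid tree decomposition of width max|bag| − 1 = 3, and hence tw(G) ≤ 3.

Yes; width 3.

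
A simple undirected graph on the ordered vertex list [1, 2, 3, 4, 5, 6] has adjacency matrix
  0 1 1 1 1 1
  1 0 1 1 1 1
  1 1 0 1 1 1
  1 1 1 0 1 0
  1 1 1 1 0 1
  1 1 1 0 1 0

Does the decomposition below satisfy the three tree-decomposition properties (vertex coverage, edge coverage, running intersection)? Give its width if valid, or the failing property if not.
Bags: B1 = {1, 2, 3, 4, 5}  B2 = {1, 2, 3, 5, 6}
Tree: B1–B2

Yes; width 4.

Every vertex of G appears in some bag (union = {1, 2, 3, 4, 5, 6}); every edge is covered by a bag; and for each vertex v the set of bags containing v is connected in the bag tree. The decomposition is therefore valid. The largest bag has 5 vertices, so the width is 4.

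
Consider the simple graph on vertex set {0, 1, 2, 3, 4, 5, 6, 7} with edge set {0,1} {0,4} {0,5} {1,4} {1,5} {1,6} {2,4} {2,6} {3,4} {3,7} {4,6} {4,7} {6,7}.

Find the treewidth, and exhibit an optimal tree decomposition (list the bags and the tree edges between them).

The largest bag has 3 vertices, giving width 2; this decomposition certifies tw(G) ≤ 2. Conversely, {0, 1, 4} is a clique of size 3, and the vertices of any clique must share a bag in every tree decomposition; so some bag has ≥ 3 vertices and tw(G) ≥ 2. Combining the bounds, tw(G) = 2.

Treewidth 2.
Bags: B1 = {4, 6, 7}  B2 = {1, 4, 6}  B3 = {3, 4, 7}  B4 = {2, 4, 6}  B5 = {0, 1, 4}  B6 = {0, 1, 5}
Tree: B1–B2, B1–B3, B2–B4, B2–B5, B5–B6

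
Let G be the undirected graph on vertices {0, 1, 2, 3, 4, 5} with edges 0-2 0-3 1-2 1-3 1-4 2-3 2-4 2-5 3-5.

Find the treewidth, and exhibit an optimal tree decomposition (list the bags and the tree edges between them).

Treewidth 2.
One such decomposition:
Bags: B1 = {1, 2, 4}  B2 = {1, 2, 3}  B3 = {2, 3, 5}  B4 = {0, 2, 3}
Tree: B1–B2, B2–B3, B3–B4

Each bag holds 3 vertices, so the decomposition has width 2, which upper-bounds the treewidth. On the other hand G contains the 3-clique {0, 2, 3}. A clique must lie in a single bag of any decomposition, so no decomposition can have width below 2. Combining the bounds, tw(G) = 2.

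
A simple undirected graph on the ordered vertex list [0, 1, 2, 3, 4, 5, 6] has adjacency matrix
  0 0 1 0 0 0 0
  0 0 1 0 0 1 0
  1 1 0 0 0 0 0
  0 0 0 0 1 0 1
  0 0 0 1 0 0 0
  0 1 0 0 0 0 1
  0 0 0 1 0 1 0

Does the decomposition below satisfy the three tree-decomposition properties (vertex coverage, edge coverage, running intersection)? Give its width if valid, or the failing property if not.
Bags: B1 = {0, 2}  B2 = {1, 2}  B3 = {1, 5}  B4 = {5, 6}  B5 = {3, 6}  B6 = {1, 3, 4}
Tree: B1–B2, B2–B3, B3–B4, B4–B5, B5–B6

No — bags containing vertex 1 are not connected in the tree.

A tree decomposition must satisfy three properties: every vertex lies in some bag; for every edge, both endpoints lie together in some bag; and for every vertex, the bags containing it form a connected subtree. Here bags containing vertex 1 are not connected in the tree, so the decomposition is invalid.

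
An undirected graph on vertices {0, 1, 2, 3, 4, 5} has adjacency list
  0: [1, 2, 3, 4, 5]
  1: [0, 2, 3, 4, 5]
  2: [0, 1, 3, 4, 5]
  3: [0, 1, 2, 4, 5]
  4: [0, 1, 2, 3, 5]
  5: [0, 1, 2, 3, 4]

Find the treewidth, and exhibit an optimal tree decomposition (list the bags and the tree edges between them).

A single bag containing all 6 vertices is trivially a valid decomposition of width 5. For the lower bound, the 6 vertices {0, 1, 2, 3, 4, 5} are pairwise adjacent, and any tree decomposition puts a clique entirely inside one bag — forcing width ≥ 5. Therefore the treewidth is 5.

Treewidth 5.
Bags: B1 = {0, 1, 2, 3, 4, 5}
Tree: (single bag)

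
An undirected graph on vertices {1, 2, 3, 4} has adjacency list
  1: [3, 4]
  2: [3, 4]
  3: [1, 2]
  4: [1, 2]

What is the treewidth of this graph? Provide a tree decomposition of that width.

Every bag has size at most 3, so the width is 3 − 1 = 2 and tw(G) ≤ 2. The edges 4–2–3–1–4 form a cycle, so G is not a tree and its treewidth is at least 2. Hence tw(G) = 2 exactly.

Treewidth 2.
Bags: B1 = {2, 3, 4}  B2 = {1, 3, 4}
Tree: B1–B2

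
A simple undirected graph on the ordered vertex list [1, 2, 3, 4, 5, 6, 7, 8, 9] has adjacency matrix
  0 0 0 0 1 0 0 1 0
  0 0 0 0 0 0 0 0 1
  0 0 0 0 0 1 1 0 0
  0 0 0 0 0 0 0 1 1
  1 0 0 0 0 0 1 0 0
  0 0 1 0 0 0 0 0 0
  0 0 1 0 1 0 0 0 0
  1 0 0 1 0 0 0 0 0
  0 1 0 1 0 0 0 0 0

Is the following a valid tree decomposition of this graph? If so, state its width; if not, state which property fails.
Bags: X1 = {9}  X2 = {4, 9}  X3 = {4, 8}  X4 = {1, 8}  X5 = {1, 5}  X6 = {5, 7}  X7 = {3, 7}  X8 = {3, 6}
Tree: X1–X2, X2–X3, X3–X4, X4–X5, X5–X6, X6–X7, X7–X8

A tree decomposition must satisfy three properties: every vertex lies in some bag; for every edge, both endpoints lie together in some bag; and for every vertex, the bags containing it form a connected subtree. Here vertex 2 appears in no bag, so the decomposition is invalid.

No — vertex 2 appears in no bag.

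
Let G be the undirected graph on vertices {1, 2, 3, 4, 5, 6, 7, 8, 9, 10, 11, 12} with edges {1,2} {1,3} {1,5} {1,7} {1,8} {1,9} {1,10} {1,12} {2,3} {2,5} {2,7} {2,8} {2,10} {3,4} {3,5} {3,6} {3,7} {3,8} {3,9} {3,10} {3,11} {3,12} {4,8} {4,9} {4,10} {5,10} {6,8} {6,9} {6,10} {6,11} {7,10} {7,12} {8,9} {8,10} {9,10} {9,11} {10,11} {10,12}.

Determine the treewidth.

A width-4 tree decomposition is:
Bags: B1 = {1, 3, 8, 9, 10}  B2 = {1, 2, 3, 8, 10}  B3 = {1, 2, 3, 5, 10}  B4 = {1, 2, 3, 7, 10}  B5 = {3, 4, 8, 9, 10}  B6 = {3, 6, 8, 9, 10}  B7 = {3, 6, 9, 10, 11}  B8 = {1, 3, 7, 10, 12}
Tree: B1–B2, B2–B3, B3–B4, B1–B5, B1–B6, B6–B7, B4–B8
Each bag holds 5 vertices, so the decomposition has width 4, which upper-bounds the treewidth. For the lower bound, the 5 vertices {1, 3, 8, 9, 10} are pairwise adjacent, and any tree decomposition puts a clique entirely inside one bag — forcing width ≥ 4. Hence tw(G) = 4 exactly.

4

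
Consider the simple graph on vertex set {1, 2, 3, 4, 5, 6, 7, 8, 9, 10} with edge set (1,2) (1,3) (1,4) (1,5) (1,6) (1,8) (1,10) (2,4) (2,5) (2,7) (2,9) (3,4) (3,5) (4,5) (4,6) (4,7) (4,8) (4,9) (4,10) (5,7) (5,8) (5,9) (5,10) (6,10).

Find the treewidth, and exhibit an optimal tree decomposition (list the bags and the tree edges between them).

Treewidth 3.
Bags: B1 = {1, 2, 4, 5}  B2 = {1, 4, 5, 8}  B3 = {1, 4, 5, 10}  B4 = {2, 4, 5, 7}  B5 = {2, 4, 5, 9}  B6 = {1, 3, 4, 5}  B7 = {1, 4, 6, 10}
Tree: B1–B2, B2–B3, B1–B4, B1–B5, B1–B6, B3–B7

The largest bag has 4 vertices, giving width 3; this decomposition certifies tw(G) ≤ 3. On the other hand G contains the 4-clique {1, 4, 5, 8}. A clique must lie in a single bag of any decomposition, so no decomposition can have width below 3. Combining the bounds, tw(G) = 3.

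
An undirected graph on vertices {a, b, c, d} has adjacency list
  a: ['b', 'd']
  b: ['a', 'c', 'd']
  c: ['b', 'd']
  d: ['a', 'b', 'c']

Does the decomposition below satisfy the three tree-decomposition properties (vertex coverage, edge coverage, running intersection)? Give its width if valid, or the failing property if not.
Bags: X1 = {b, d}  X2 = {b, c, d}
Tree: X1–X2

No — vertex a appears in no bag.

A tree decomposition must satisfy three properties: every vertex lies in some bag; for every edge, both endpoints lie together in some bag; and for every vertex, the bags containing it form a connected subtree. Here vertex a appears in no bag, so the decomposition is invalid.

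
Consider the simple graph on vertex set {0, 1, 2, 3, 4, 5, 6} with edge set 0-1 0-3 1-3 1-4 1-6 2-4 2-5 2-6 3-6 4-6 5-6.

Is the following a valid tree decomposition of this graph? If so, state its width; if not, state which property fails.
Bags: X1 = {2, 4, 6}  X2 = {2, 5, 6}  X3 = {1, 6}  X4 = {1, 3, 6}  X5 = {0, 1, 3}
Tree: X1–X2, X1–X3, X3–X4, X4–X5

No — edge (4,1) lies in no bag.

A tree decomposition must satisfy three properties: every vertex lies in some bag; for every edge, both endpoints lie together in some bag; and for every vertex, the bags containing it form a connected subtree. Here edge (4,1) lies in no bag, so the decomposition is invalid.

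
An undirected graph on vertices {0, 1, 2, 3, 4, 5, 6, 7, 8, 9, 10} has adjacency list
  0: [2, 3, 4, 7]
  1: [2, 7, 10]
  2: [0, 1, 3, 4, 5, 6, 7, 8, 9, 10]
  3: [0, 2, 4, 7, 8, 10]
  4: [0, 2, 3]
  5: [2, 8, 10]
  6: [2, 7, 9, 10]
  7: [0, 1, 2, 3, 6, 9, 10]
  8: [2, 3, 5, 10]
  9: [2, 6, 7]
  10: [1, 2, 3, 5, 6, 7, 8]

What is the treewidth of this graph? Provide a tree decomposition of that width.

Treewidth 3.
Bags: B1 = {2, 3, 7, 10}  B2 = {0, 2, 3, 7}  B3 = {0, 2, 3, 4}  B4 = {1, 2, 7, 10}  B5 = {2, 6, 7, 10}  B6 = {2, 6, 7, 9}  B7 = {2, 3, 8, 10}  B8 = {2, 5, 8, 10}
Tree: B1–B2, B2–B3, B1–B4, B4–B5, B5–B6, B1–B7, B7–B8

Each bag holds 4 vertices, so the decomposition has width 3, which upper-bounds the treewidth. For the lower bound, the 4 vertices {2, 3, 8, 10} are pairwise adjacent, and any tree decomposition puts a clique entirely inside one bag — forcing width ≥ 3. The upper and lower bounds meet at 3, so that is the treewidth.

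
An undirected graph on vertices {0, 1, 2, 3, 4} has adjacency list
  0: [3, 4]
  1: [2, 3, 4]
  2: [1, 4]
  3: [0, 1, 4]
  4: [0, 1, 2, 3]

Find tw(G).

A width-2 tree decomposition is:
Bags: B1 = {1, 3, 4}  B2 = {0, 3, 4}  B3 = {1, 2, 4}
Tree: B1–B2, B1–B3
Every bag has size at most 3, so the width is 3 − 1 = 2 and tw(G) ≤ 2. Conversely, {0, 3, 4} is a clique of size 3, and the vertices of any clique must share a bag in every tree decomposition; so some bag has ≥ 3 vertices and tw(G) ≥ 2. Hence tw(G) = 2 exactly.

2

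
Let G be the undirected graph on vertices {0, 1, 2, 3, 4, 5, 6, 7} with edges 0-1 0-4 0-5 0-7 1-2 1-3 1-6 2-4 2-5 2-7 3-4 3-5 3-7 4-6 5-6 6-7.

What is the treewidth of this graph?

4

A width-4 tree decomposition is:
Bags: B1 = {0, 2, 3, 4, 6}  B2 = {0, 2, 3, 6, 7}  B3 = {0, 2, 3, 5, 6}  B4 = {0, 1, 2, 3, 6}
Tree: B1–B2, B2–B3, B3–B4
The largest bag has 5 vertices, giving width 4; this decomposition certifies tw(G) ≤ 4. For the lower bound: the 5 vertex sets {2,4}, {0,7}, {3,5}, {6}, {1} are disjoint, each induces a connected subgraph, and every pair is joined by at least one edge of G. Contracting each set to a single vertex therefore yields K_{5} as a minor, and since treewidth is minor-monotone, tw(G) ≥ tw(K_{5}) = 4. Combining the bounds, tw(G) = 4.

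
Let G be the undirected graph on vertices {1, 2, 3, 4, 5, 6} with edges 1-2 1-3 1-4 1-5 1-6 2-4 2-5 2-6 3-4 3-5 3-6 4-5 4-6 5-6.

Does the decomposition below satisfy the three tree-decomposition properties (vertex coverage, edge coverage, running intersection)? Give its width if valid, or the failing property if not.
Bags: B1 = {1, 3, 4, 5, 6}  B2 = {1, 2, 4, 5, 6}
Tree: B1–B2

Yes; width 4.

Checking the three conditions: (i) the bags cover all of {1, 2, 3, 4, 5, 6}; (ii) for each edge, some bag contains both endpoints; (iii) the bags containing any fixed vertex form a subtree. All hold, so the decomposition is valid with width 5 − 1 = 4.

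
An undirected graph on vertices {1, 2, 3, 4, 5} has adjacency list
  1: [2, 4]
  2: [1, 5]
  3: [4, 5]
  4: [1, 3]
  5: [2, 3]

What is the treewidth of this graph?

A width-2 tree decomposition is:
Bags: B1 = {1, 3, 4}  B2 = {1, 2, 3}  B3 = {2, 3, 5}
Tree: B1–B2, B2–B3
Each bag holds 3 vertices, so the decomposition has width 2, which upper-bounds the treewidth. The edges 3–4–1–2–5–3 form a cycle, so G is not a tree and its treewidth is at least 2. The upper and lower bounds meet at 2, so that is the treewidth.

2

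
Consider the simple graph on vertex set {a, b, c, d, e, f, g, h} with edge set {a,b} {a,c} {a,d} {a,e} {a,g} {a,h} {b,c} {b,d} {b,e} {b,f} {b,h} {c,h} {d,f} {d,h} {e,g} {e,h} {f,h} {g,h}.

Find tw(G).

A width-3 tree decomposition is:
Bags: B1 = {a, b, e, h}  B2 = {a, e, g, h}  B3 = {a, b, d, h}  B4 = {b, d, f, h}  B5 = {a, b, c, h}
Tree: B1–B2, B1–B3, B3–B4, B3–B5
Each bag holds 4 vertices, so the decomposition has width 3, which upper-bounds the treewidth. Conversely, {a, e, g, h} is a clique of size 4, and the vertices of any clique must share a bag in every tree decomposition; so some bag has ≥ 4 vertices and tw(G) ≥ 3. Combining the bounds, tw(G) = 3.

3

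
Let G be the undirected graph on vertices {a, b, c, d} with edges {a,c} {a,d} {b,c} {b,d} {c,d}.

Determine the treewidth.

A width-2 tree decomposition is:
Bags: B1 = {a, c, d}  B2 = {b, c, d}
Tree: B1–B2
The largest bag has 3 vertices, giving width 2; this decomposition certifies tw(G) ≤ 2. On the other hand G contains the 3-clique {a, c, d}. A clique must lie in a single bag of any decomposition, so no decomposition can have width below 2. Therefore the treewidth is 2.

2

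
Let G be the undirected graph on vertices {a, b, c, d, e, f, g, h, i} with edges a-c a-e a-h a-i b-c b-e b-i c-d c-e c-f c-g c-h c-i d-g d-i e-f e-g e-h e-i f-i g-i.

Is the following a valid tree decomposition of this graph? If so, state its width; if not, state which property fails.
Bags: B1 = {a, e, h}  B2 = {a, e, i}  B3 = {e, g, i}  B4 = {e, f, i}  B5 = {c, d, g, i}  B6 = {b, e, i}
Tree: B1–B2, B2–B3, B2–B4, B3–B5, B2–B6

No — edge (a,c) lies in no bag.

A tree decomposition must satisfy three properties: every vertex lies in some bag; for every edge, both endpoints lie together in some bag; and for every vertex, the bags containing it form a connected subtree. Here edge (a,c) lies in no bag, so the decomposition is invalid.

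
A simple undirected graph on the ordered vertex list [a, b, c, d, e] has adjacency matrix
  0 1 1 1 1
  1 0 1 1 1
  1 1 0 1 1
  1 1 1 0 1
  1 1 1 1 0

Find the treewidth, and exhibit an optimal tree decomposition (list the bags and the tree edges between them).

Treewidth 4.
One optimal decomposition is:
Bags: B1 = {a, b, c, d, e}
Tree: (single bag)

A single bag containing all 5 vertices is trivially a valid decomposition of width 4. For the lower bound, the 5 vertices {a, b, c, d, e} are pairwise adjacent, and any tree decomposition puts a clique entirely inside one bag — forcing width ≥ 4. The upper and lower bounds meet at 4, so that is the treewidth.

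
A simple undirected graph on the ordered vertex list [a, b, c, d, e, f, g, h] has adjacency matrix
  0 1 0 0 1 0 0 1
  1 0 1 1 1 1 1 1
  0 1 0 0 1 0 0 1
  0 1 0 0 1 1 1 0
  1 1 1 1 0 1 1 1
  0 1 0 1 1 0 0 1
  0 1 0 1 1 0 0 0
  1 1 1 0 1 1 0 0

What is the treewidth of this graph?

A width-3 tree decomposition is:
Bags: B1 = {b, e, f, h}  B2 = {b, d, e, f}  B3 = {b, c, e, h}  B4 = {b, d, e, g}  B5 = {a, b, e, h}
Tree: B1–B2, B1–B3, B2–B4, B1–B5
Every bag has size at most 4, so the width is 4 − 1 = 3 and tw(G) ≤ 3. For the lower bound, the 4 vertices {b, d, e, g} are pairwise adjacent, and any tree decomposition puts a clique entirely inside one bag — forcing width ≥ 3. The upper and lower bounds meet at 3, so that is the treewidth.

3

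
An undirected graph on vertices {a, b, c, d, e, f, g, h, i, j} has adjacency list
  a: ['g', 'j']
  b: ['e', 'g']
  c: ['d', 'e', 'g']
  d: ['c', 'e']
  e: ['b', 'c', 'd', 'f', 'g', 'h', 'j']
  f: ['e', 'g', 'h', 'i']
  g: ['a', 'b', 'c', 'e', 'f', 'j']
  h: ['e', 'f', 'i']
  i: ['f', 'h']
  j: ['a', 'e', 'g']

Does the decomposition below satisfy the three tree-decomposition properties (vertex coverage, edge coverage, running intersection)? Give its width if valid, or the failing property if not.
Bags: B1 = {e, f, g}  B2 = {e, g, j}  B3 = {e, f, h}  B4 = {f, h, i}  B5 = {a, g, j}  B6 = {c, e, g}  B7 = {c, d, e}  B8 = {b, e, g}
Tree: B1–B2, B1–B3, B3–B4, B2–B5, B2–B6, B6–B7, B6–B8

Checking the three conditions: (i) the bags cover all of {a, b, c, d, e, f, g, h, i, j}; (ii) for each edge, some bag contains both endpoints; (iii) the bags containing any fixed vertex form a subtree. All hold, so the decomposition is valid with width 3 − 1 = 2.

Yes; width 2.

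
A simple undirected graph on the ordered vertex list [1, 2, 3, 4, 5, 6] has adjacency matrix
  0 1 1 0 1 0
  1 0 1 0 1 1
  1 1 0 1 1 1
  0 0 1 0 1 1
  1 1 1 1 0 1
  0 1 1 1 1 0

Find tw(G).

3

A width-3 tree decomposition is:
Bags: B1 = {2, 3, 5, 6}  B2 = {3, 4, 5, 6}  B3 = {1, 2, 3, 5}
Tree: B1–B2, B1–B3
Each bag holds 4 vertices, so the decomposition has width 3, which upper-bounds the treewidth. On the other hand G contains the 4-clique {1, 2, 3, 5}. A clique must lie in a single bag of any decomposition, so no decomposition can have width below 3. Hence tw(G) = 3 exactly.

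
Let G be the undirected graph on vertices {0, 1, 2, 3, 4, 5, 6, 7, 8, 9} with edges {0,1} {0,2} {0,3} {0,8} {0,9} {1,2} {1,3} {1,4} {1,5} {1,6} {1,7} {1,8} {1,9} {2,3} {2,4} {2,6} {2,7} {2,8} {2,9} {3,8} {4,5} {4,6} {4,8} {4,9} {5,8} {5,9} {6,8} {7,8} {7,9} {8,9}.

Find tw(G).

A width-4 tree decomposition is:
Bags: B1 = {0, 1, 2, 3, 8}  B2 = {0, 1, 2, 8, 9}  B3 = {1, 2, 7, 8, 9}  B4 = {1, 2, 4, 8, 9}  B5 = {1, 2, 4, 6, 8}  B6 = {1, 4, 5, 8, 9}
Tree: B1–B2, B2–B3, B2–B4, B4–B5, B4–B6
Every bag has size at most 5, so the width is 5 − 1 = 4 and tw(G) ≤ 4. For the lower bound, the 5 vertices {0, 1, 2, 8, 9} are pairwise adjacent, and any tree decomposition puts a clique entirely inside one bag — forcing width ≥ 4. Combining the bounds, tw(G) = 4.

4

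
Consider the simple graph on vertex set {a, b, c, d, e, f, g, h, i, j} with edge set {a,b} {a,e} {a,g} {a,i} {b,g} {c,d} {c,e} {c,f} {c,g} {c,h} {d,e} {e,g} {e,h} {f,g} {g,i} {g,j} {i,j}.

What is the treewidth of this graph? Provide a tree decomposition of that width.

The largest bag has 3 vertices, giving width 2; this decomposition certifies tw(G) ≤ 2. For the lower bound, the 3 vertices {c, d, e} are pairwise adjacent, and any tree decomposition puts a clique entirely inside one bag — forcing width ≥ 2. The upper and lower bounds meet at 2, so that is the treewidth.

Treewidth 2.
Bags: B1 = {g, i, j}  B2 = {a, g, i}  B3 = {a, e, g}  B4 = {c, e, g}  B5 = {a, b, g}  B6 = {c, e, h}  B7 = {c, f, g}  B8 = {c, d, e}
Tree: B1–B2, B2–B3, B3–B4, B2–B5, B4–B6, B4–B7, B6–B8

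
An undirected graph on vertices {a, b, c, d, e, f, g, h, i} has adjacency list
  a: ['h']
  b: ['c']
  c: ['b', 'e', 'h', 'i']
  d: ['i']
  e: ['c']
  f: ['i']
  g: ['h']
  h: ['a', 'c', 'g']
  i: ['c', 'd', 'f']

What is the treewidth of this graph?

A width-1 tree decomposition is:
Bags: B1 = {a, h}  B2 = {c, h}  B3 = {c, i}  B4 = {d, i}  B5 = {b, c}  B6 = {f, i}  B7 = {c, e}  B8 = {g, h}
Tree: B1–B2, B2–B3, B3–B4, B3–B5, B4–B6, B2–B7, B2–B8
Each bag holds 2 vertices, so the decomposition has width 1, which upper-bounds the treewidth. Since G has at least one edge (e.g. h–a), it is not an edgeless graph, so tw(G) ≥ 1. Hence tw(G) = 1 exactly.

1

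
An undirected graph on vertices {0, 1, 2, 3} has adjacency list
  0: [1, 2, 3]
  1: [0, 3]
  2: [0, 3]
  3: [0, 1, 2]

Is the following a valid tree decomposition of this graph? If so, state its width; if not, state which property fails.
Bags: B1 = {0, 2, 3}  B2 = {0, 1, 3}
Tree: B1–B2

Checking the three conditions: (i) the bags cover all of {0, 1, 2, 3}; (ii) for each edge, some bag contains both endpoints; (iii) the bags containing any fixed vertex form a subtree. All hold, so the decomposition is valid with width 3 − 1 = 2.

Yes; width 2.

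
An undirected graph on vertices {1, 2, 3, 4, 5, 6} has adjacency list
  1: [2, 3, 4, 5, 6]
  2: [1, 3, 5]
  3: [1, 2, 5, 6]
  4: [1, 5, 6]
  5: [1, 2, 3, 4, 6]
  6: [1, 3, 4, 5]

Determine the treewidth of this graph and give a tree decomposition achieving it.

Each bag holds 4 vertices, so the decomposition has width 3, which upper-bounds the treewidth. On the other hand G contains the 4-clique {1, 2, 3, 5}. A clique must lie in a single bag of any decomposition, so no decomposition can have width below 3. Hence tw(G) = 3 exactly.

Treewidth 3.
One such decomposition:
Bags: B1 = {1, 4, 5, 6}  B2 = {1, 3, 5, 6}  B3 = {1, 2, 3, 5}
Tree: B1–B2, B2–B3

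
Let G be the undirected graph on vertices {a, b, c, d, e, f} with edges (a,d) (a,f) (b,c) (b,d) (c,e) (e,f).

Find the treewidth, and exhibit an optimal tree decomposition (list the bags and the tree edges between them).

The largest bag has 3 vertices, giving width 2; this decomposition certifies tw(G) ≤ 2. The edges e–f–a–d–b–c–e form a cycle, so G is not a tree and its treewidth is at least 2. Hence tw(G) = 2 exactly.

Treewidth 2.
One such decomposition:
Bags: B1 = {a, e, f}  B2 = {a, d, e}  B3 = {b, d, e}  B4 = {b, c, e}
Tree: B1–B2, B2–B3, B3–B4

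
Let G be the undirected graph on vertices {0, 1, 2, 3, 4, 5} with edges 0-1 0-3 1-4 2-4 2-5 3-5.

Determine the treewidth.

2

A width-2 tree decomposition is:
Bags: B1 = {1, 2, 4}  B2 = {1, 2, 5}  B3 = {1, 3, 5}  B4 = {0, 1, 3}
Tree: B1–B2, B2–B3, B3–B4
Every bag has size at most 3, so the width is 3 − 1 = 2 and tw(G) ≤ 2. The edges 1–4–2–5–3–0–1 form a cycle, so G is not a tree and its treewidth is at least 2. Therefore the treewidth is 2.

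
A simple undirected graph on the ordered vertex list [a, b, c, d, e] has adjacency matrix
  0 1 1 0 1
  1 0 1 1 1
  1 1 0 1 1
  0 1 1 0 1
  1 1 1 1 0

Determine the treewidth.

A width-3 tree decomposition is:
Bags: B1 = {b, c, d, e}  B2 = {a, b, c, e}
Tree: B1–B2
Every bag has size at most 4, so the width is 4 − 1 = 3 and tw(G) ≤ 3. Conversely, {b, c, d, e} is a clique of size 4, and the vertices of any clique must share a bag in every tree decomposition; so some bag has ≥ 4 vertices and tw(G) ≥ 3. Therefore the treewidth is 3.

3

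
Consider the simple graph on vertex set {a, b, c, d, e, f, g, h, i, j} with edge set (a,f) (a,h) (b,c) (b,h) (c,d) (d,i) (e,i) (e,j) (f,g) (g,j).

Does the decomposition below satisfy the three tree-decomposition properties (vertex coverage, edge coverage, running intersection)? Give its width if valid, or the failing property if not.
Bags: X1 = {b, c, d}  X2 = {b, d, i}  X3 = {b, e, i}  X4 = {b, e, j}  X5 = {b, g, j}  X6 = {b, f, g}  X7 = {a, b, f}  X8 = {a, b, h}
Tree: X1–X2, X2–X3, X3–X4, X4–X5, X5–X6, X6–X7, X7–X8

Every vertex of G appears in some bag (union = {a, b, c, d, e, f, g, h, i, j}); every edge is covered by a bag; and for each vertex v the set of bags containing v is connected in the bag tree. The decomposition is therefore valid. The largest bag has 3 vertices, so the width is 2.

Yes; width 2.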